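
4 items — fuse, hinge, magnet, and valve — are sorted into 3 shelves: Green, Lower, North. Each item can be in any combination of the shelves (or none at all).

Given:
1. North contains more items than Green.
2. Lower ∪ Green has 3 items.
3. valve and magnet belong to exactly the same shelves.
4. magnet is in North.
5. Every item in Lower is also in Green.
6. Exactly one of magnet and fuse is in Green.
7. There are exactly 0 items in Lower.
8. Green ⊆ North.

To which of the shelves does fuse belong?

fuse: North

From (4): magnet ∈ North.
(3): valve matches magnet: valve ∈ North.
(7): Lower already has 0, so the rest are out.
Suppose fuse ∈ Green: no assignment then satisfies all the clues, so fuse ∉ Green.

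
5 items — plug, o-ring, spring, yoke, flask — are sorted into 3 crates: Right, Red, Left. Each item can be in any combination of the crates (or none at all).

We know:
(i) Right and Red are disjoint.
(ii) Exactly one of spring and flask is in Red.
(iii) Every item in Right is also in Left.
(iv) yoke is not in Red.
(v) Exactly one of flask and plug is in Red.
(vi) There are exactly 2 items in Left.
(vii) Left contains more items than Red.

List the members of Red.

Red = {flask}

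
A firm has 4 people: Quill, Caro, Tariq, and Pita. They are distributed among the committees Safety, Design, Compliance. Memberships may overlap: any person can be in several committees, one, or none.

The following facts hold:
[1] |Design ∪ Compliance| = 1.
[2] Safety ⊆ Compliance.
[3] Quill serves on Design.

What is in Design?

Design = {Quill}

From (3): Quill ∈ Design.
Suppose Caro ∈ Design: no assignment then satisfies all the clues, so Caro ∉ Design.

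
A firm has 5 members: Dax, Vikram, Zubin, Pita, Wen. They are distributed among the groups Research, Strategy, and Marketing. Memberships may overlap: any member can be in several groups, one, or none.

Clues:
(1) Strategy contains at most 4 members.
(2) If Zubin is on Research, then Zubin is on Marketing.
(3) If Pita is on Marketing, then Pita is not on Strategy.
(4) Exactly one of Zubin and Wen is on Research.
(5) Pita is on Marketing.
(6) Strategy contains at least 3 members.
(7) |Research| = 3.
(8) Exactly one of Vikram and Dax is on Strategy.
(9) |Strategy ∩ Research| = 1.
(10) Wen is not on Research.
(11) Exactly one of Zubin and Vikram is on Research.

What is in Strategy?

Strategy = {Vikram, Wen, Zubin}

From (5): Pita ∈ Marketing.
From (10): Wen ∉ Research.
(3): Pita ∉ Strategy.
(4) (exactly one): Zubin ∈ Research.
(11) (exactly one): Vikram ∉ Research.
(2): Zubin ∈ Marketing.
(7): only 3 candidates remain for Research, so all are in.
Suppose Dax ∈ Strategy: no assignment then satisfies all the clues, so Dax ∉ Strategy.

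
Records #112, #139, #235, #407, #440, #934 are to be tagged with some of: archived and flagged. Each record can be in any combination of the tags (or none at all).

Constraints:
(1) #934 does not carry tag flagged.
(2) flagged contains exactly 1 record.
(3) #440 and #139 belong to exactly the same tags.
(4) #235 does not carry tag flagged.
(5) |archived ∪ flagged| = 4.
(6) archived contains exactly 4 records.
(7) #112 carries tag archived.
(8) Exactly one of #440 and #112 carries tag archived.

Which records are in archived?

archived = {#112, #235, #407, #934}

From (1): #934 ∉ flagged.
From (4): #235 ∉ flagged.
From (7): #112 ∈ archived.
(8) (exactly one): #440 ∉ archived.
(3): #139 matches #440: #139 ∉ archived.
(6): only 4 candidates remain for archived, so all are in.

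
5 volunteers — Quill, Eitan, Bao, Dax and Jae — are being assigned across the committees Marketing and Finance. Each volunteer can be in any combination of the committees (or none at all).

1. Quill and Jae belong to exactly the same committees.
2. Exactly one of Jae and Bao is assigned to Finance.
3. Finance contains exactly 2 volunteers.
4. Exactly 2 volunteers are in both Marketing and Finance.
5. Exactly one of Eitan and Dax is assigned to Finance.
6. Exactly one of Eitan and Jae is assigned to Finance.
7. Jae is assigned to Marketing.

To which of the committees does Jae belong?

Jae: Marketing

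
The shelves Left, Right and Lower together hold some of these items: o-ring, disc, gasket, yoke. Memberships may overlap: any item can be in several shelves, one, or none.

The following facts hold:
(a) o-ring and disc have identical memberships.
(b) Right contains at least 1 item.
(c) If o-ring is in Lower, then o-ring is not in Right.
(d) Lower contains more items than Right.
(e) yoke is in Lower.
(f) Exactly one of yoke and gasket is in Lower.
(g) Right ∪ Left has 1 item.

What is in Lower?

Lower = {disc, o-ring, yoke}

From (e): yoke ∈ Lower.
(f) (exactly one): gasket ∉ Lower.
Suppose o-ring ∉ Lower: no assignment then satisfies all the clues, so o-ring ∈ Lower.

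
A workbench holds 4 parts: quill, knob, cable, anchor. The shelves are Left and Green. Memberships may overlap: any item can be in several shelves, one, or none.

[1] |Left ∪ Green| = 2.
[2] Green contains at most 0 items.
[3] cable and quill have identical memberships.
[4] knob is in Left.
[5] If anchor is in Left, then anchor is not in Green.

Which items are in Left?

Left = {anchor, knob}

From (4): knob ∈ Left.
(2): Green already has 0, so the rest are out.
Suppose quill ∈ Left: no assignment then satisfies all the clues, so quill ∉ Left.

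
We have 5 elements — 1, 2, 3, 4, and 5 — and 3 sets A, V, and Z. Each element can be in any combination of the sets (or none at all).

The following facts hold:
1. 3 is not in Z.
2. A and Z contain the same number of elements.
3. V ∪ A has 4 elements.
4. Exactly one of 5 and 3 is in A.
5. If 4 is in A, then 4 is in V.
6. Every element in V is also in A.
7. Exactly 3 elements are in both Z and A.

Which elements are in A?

A = {1, 2, 3, 4}

From (1): 3 ∉ Z.
Suppose 1 ∉ A: no assignment then satisfies all the clues, so 1 ∈ A.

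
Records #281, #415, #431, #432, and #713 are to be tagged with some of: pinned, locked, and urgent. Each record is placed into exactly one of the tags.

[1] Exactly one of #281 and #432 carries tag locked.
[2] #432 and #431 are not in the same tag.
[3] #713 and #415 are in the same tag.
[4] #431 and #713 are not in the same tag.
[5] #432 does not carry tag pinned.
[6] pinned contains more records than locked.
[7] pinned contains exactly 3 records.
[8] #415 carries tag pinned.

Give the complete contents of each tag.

pinned = {#281, #415, #713}; locked = {#432}; urgent = {#431}

From (5): #432 ∉ pinned.
From (8): #415 ∈ pinned.
(3): #713 matches #415: #713 ∈ pinned.
(4): #431 ∉ pinned.
(7): only 3 candidates remain for pinned, so all are in.
(1) (exactly one): #432 ∈ locked.
(2): #431 ∉ locked.
Only one tag left: #431 ∈ urgent.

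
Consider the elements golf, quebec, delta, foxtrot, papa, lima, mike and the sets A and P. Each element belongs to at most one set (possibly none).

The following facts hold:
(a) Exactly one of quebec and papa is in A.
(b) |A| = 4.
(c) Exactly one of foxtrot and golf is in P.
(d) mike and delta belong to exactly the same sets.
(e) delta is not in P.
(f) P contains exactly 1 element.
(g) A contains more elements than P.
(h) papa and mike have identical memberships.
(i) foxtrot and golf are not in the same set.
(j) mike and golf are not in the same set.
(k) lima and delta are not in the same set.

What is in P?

P = {golf}

From (e): delta ∉ P.
(d): mike matches delta: mike ∉ P.
(h): papa matches mike: papa ∉ P.
Suppose golf ∉ P: no assignment then satisfies all the clues, so golf ∈ P.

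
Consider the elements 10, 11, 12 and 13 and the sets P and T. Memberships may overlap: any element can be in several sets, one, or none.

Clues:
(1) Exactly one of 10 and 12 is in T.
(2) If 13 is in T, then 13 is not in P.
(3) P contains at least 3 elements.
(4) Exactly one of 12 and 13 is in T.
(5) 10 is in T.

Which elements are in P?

P = {10, 11, 12}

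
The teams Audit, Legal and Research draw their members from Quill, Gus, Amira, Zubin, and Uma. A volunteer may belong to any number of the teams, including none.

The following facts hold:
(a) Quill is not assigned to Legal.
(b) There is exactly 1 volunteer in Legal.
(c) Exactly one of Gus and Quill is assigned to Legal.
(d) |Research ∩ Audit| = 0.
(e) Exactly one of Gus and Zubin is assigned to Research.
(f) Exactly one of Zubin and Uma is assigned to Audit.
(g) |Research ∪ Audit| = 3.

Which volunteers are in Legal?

From (a): Quill ∉ Legal.
(c) (exactly one): Gus ∈ Legal.
(b): Legal already has 1, so the rest are out.

Legal = {Gus}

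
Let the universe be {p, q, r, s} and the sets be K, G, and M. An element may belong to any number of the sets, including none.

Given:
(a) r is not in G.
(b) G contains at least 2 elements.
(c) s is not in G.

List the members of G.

G = {p, q}

From (a): r ∉ G.
From (c): s ∉ G.
(b): only 2 candidates remain for G, so all are in.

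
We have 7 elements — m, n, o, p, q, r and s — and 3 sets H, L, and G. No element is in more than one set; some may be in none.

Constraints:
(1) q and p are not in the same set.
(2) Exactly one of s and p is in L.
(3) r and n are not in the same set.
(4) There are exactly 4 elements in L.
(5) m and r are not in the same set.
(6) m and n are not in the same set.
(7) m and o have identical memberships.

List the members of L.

L = {m, o, q, s}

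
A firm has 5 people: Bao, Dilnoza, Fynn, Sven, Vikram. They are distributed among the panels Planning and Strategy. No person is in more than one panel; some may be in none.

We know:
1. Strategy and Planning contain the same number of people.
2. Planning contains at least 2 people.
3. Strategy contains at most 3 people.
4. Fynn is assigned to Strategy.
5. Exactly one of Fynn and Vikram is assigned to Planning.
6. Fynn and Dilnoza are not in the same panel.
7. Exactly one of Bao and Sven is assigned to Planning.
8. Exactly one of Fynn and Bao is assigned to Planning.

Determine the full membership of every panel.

Planning = {Bao, Vikram}; Strategy = {Fynn, Sven}

From (4): Fynn ∈ Strategy.
(5) (exactly one): Vikram ∈ Planning.
(6): Dilnoza ∉ Strategy.
(8) (exactly one): Bao ∈ Planning.
(7) (exactly one): Sven ∉ Planning.
Suppose Dilnoza ∈ Planning: no assignment then satisfies all the clues, so Dilnoza ∉ Planning.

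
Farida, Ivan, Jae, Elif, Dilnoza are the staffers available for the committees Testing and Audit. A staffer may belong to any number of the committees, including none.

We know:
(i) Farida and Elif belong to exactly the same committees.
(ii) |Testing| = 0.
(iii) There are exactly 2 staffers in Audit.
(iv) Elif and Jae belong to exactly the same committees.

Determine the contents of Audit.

Audit = {Dilnoza, Ivan}

(ii): Testing already has 0, so the rest are out.
Suppose Farida ∈ Audit: no assignment then satisfies all the clues, so Farida ∉ Audit.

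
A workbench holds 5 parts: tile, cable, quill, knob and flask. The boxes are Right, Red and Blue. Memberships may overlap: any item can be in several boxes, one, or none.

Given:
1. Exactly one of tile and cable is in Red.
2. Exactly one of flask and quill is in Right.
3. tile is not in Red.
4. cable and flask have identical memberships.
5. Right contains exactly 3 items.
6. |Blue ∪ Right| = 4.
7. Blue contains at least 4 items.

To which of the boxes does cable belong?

cable: Blue, Red, Right

From (3): tile ∉ Red.
(1) (exactly one): cable ∈ Red.
(4): flask matches cable: flask ∈ Red.
Suppose cable ∉ Right: no assignment then satisfies all the clues, so cable ∈ Right.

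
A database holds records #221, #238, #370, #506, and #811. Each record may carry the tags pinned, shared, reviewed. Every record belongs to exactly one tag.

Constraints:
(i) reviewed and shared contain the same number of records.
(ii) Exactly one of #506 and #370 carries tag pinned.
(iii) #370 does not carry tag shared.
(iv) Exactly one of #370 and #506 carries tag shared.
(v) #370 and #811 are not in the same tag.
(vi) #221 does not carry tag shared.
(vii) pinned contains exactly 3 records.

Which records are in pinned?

From (iii): #370 ∉ shared.
From (vi): #221 ∉ shared.
(iv) (exactly one): #506 ∈ shared.
(ii) (exactly one): #370 ∈ pinned.
(v): #811 ∉ pinned.
(vii): only 3 candidates remain for pinned, so all are in.

pinned = {#221, #238, #370}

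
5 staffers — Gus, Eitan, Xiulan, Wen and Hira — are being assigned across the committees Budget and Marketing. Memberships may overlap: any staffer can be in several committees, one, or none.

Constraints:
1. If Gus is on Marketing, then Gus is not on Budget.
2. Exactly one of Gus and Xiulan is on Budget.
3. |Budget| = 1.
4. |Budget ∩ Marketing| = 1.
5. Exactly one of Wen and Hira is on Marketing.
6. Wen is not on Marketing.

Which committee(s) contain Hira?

Hira: Marketing

From (6): Wen ∉ Marketing.
(5) (exactly one): Hira ∈ Marketing.
Suppose Hira ∈ Budget: no assignment then satisfies all the clues, so Hira ∉ Budget.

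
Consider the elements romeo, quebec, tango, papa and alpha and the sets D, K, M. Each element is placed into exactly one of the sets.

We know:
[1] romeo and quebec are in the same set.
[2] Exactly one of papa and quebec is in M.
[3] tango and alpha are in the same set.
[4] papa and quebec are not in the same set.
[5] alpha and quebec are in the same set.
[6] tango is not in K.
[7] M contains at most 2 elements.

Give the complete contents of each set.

D = {alpha, quebec, romeo, tango}; K = {}; M = {papa}

From (6): tango ∉ K.
(3): alpha matches tango: alpha ∉ K.
(5): quebec matches alpha: quebec ∉ K.
(1): romeo matches quebec: romeo ∉ K.
Suppose romeo ∉ D: no assignment then satisfies all the clues, so romeo ∈ D.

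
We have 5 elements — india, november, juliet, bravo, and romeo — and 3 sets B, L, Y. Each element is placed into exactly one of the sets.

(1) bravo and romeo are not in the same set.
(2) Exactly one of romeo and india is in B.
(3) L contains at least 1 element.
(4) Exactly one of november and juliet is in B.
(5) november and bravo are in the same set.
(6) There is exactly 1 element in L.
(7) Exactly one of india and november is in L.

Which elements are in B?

B = {juliet, romeo}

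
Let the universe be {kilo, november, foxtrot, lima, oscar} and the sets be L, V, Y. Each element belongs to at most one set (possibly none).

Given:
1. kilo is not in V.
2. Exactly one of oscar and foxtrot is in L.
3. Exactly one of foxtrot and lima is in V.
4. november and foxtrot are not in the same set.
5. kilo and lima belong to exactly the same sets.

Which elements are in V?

From (1): kilo ∉ V.
(5): lima matches kilo: lima ∉ V.
(3) (exactly one): foxtrot ∈ V.
(4): november ∉ V.
(2) (exactly one): oscar ∈ L.

V = {foxtrot}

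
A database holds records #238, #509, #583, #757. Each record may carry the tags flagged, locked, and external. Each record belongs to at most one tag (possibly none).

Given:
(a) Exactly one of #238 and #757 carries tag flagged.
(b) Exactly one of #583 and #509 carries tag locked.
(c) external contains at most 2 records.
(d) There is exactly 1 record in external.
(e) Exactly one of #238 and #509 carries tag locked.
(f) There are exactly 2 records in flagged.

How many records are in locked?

1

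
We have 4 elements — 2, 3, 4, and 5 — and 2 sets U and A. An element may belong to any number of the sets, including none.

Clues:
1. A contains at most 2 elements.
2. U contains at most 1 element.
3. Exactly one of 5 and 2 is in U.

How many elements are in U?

1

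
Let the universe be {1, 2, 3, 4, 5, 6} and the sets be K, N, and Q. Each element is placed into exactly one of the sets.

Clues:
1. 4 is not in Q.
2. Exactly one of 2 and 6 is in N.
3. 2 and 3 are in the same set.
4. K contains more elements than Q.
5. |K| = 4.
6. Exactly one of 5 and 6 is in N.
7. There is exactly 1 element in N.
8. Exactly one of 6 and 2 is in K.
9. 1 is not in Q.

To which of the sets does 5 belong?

5: Q

From (1): 4 ∉ Q.
From (9): 1 ∉ Q.
Suppose 5 ∈ K: no assignment then satisfies all the clues, so 5 ∉ K.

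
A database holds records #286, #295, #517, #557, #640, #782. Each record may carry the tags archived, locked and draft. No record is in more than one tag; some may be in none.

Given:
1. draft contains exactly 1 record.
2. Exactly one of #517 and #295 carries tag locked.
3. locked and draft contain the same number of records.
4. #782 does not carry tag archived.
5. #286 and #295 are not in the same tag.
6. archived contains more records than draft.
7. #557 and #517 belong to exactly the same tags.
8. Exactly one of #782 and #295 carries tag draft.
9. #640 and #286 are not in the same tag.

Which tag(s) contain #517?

#517: archived

From (4): #782 ∉ archived.
Suppose #517 ∉ archived: no assignment then satisfies all the clues, so #517 ∈ archived.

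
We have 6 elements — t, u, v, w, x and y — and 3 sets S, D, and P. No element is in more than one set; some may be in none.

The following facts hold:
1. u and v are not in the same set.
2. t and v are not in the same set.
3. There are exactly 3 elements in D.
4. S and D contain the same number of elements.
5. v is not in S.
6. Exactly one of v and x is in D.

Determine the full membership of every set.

S = {t, u, x}; D = {v, w, y}; P = {}

From (5): v ∉ S.
Suppose t ∉ S: no assignment then satisfies all the clues, so t ∈ S.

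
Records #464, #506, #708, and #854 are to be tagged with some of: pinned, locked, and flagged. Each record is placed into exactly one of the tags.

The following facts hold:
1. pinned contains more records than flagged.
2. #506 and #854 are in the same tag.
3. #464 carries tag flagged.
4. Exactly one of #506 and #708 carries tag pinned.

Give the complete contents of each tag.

pinned = {#506, #854}; locked = {#708}; flagged = {#464}

From (3): #464 ∈ flagged.
Suppose #506 ∉ pinned: no assignment then satisfies all the clues, so #506 ∈ pinned.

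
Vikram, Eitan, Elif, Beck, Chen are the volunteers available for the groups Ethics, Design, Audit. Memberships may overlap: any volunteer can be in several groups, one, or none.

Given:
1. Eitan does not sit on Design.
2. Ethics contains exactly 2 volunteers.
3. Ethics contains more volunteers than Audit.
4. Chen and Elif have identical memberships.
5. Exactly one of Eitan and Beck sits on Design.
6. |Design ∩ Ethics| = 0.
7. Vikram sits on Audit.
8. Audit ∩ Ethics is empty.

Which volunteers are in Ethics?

Ethics = {Chen, Elif}

From (1): Eitan ∉ Design.
From (7): Vikram ∈ Audit.
(5) (exactly one): Beck ∈ Design.
(8) (disjoint): Vikram ∉ Ethics.
Suppose Eitan ∈ Ethics: no assignment then satisfies all the clues, so Eitan ∉ Ethics.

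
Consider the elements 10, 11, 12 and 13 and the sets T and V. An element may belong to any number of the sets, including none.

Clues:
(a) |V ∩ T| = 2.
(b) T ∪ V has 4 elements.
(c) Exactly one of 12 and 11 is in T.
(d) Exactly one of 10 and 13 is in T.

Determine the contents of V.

V = {10, 11, 12, 13}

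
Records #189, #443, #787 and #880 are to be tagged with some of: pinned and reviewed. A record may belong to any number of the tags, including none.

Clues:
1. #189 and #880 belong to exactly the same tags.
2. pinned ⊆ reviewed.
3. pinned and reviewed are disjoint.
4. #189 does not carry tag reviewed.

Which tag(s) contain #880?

#880: none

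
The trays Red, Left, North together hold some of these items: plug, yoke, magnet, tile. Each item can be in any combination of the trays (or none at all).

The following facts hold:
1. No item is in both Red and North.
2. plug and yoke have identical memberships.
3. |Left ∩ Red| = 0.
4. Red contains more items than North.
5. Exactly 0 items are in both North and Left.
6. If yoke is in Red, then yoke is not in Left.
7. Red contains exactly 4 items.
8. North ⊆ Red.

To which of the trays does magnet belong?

magnet: Red

(7): only 4 candidates remain for Red, so all are in.
(1) (disjoint): plug ∉ North.
(1) (disjoint): yoke ∉ North.
(1) (disjoint): magnet ∉ North.
(1) (disjoint): tile ∉ North.
(6): yoke ∉ Left.
(2): plug matches yoke: plug ∉ Left.
Suppose magnet ∈ Left: no assignment then satisfies all the clues, so magnet ∉ Left.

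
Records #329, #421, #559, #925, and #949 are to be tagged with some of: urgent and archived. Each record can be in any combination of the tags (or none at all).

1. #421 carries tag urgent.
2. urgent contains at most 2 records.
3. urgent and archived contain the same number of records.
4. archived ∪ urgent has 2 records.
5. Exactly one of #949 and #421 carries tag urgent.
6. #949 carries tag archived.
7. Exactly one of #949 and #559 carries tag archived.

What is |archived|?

1

From (1): #421 ∈ urgent.
From (6): #949 ∈ archived.
(5) (exactly one): #949 ∉ urgent.
(7) (exactly one): #559 ∉ archived.
Suppose #329 ∈ urgent: no assignment then satisfies all the clues, so #329 ∉ urgent.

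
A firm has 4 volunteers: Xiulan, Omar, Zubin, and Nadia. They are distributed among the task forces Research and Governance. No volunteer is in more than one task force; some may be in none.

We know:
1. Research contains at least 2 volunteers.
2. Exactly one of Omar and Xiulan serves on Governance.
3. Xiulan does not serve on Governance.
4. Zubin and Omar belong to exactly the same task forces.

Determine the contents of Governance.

From (3): Xiulan ∉ Governance.
(2) (exactly one): Omar ∈ Governance.
(4): Zubin matches Omar: Zubin ∉ Research.
(4): Zubin matches Omar: Zubin ∈ Governance.
(1): only 2 candidates remain for Research, so all are in.

Governance = {Omar, Zubin}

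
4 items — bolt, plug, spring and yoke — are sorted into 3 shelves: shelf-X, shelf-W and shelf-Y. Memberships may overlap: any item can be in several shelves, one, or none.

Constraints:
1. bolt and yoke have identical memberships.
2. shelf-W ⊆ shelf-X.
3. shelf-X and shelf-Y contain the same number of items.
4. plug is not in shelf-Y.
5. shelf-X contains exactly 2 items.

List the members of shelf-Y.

shelf-Y = {bolt, yoke}

From (4): plug ∉ shelf-Y.
Suppose bolt ∉ shelf-Y: no assignment then satisfies all the clues, so bolt ∈ shelf-Y.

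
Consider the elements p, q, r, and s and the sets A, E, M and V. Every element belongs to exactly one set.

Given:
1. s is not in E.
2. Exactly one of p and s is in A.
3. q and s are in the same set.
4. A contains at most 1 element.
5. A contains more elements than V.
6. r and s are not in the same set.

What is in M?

M = {q, s}

From (1): s ∉ E.
(3): q matches s: q ∉ E.
Suppose p ∈ M: no assignment then satisfies all the clues, so p ∉ M.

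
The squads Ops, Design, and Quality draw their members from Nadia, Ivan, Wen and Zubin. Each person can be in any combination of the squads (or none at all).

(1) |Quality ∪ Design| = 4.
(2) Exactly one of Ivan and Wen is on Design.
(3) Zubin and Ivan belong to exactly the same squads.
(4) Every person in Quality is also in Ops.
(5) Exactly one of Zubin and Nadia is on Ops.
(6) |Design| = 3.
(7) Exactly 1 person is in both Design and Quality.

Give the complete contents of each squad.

Ops = {Nadia, Wen}; Design = {Ivan, Nadia, Zubin}; Quality = {Nadia, Wen}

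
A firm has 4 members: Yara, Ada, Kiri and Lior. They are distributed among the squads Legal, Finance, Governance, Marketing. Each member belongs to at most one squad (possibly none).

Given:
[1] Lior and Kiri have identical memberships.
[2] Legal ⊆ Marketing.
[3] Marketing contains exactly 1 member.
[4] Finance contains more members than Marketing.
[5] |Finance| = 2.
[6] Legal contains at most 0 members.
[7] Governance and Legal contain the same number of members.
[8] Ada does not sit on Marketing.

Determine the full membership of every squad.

Legal = {}; Finance = {Kiri, Lior}; Governance = {}; Marketing = {Yara}

From (8): Ada ∉ Marketing.
(2) contrapositive: Ada ∉ Legal.
(6): Legal already has 0, so the rest are out.
Suppose Yara ∈ Finance: no assignment then satisfies all the clues, so Yara ∉ Finance.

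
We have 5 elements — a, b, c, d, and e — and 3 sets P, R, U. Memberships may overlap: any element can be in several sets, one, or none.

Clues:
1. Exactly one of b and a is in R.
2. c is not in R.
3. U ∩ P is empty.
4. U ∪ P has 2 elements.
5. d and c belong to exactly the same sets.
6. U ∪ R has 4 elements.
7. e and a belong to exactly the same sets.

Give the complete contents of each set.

P = {}; R = {a, e}; U = {c, d}

From (2): c ∉ R.
(5): d matches c: d ∉ R.
Suppose a ∈ P: no assignment then satisfies all the clues, so a ∉ P.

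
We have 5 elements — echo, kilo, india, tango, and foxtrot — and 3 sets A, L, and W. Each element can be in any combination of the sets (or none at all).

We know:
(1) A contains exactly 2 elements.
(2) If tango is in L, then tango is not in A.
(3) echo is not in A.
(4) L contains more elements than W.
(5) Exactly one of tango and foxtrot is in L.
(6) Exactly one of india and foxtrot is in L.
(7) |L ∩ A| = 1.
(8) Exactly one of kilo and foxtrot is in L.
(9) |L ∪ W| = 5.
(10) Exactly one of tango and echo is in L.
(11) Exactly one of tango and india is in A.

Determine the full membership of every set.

From (3): echo ∉ A.
Suppose echo ∈ L: no assignment then satisfies all the clues, so echo ∉ L.

A = {foxtrot, india}; L = {india, kilo, tango}; W = {echo, foxtrot}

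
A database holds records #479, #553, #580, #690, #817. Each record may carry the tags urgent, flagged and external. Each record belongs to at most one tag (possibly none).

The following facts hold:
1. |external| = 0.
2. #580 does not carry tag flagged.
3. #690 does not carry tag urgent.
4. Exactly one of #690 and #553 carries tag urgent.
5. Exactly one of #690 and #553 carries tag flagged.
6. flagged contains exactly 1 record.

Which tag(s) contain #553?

#553: urgent

From (2): #580 ∉ flagged.
From (3): #690 ∉ urgent.
(1): external already has 0, so the rest are out.
(4) (exactly one): #553 ∈ urgent.
(5) (exactly one): #690 ∈ flagged.
(6): flagged already has 1, so the rest are out.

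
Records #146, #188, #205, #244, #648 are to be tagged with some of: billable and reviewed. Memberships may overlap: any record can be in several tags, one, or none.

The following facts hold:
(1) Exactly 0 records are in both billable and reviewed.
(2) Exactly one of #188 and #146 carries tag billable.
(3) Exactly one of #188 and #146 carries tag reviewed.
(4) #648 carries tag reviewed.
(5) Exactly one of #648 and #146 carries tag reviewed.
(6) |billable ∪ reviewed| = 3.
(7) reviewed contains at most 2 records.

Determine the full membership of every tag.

billable = {#146}; reviewed = {#188, #648}

From (4): #648 ∈ reviewed.
(5) (exactly one): #146 ∉ reviewed.
(3) (exactly one): #188 ∈ reviewed.
(7): reviewed already has 2, so the rest are out.
Suppose #146 ∉ billable: no assignment then satisfies all the clues, so #146 ∈ billable.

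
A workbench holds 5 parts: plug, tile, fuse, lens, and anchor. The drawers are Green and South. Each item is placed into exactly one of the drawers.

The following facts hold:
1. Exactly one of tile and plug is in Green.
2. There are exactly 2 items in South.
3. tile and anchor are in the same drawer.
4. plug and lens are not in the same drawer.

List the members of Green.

Green = {anchor, lens, tile}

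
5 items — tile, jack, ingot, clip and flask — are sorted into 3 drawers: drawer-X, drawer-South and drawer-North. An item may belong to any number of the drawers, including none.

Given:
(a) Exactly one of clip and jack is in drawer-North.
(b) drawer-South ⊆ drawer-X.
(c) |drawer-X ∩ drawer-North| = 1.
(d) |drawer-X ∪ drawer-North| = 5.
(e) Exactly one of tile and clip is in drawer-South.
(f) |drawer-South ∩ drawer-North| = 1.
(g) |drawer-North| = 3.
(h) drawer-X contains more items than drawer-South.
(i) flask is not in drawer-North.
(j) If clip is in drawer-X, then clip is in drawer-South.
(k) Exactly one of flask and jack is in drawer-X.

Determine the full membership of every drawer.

drawer-X = {clip, flask, ingot}; drawer-South = {clip, ingot}; drawer-North = {ingot, jack, tile}

From (i): flask ∉ drawer-North.
Suppose tile ∈ drawer-X: no assignment then satisfies all the clues, so tile ∉ drawer-X.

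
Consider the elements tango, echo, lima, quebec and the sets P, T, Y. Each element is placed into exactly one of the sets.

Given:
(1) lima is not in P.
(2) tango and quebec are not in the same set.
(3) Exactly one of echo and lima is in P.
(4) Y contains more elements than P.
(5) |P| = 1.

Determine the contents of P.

From (1): lima ∉ P.
(3) (exactly one): echo ∈ P.
(5): P already has 1, so the rest are out.

P = {echo}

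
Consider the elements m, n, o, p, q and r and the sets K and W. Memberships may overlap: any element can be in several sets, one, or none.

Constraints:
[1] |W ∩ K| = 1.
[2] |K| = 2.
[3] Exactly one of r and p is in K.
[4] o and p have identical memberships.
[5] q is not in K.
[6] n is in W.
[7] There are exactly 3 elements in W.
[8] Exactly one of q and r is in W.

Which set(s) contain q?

q: W

From (5): q ∉ K.
From (6): n ∈ W.
Suppose q ∉ W: no assignment then satisfies all the clues, so q ∈ W.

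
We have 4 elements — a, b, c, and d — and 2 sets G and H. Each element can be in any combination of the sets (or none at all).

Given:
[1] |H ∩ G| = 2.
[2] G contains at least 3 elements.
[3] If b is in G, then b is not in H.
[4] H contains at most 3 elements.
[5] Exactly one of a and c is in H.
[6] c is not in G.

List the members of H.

H = {a, d}

From (6): c ∉ G.
(2): only 3 candidates remain for G, so all are in.
(3): b ∉ H.
Suppose a ∉ H: no assignment then satisfies all the clues, so a ∈ H.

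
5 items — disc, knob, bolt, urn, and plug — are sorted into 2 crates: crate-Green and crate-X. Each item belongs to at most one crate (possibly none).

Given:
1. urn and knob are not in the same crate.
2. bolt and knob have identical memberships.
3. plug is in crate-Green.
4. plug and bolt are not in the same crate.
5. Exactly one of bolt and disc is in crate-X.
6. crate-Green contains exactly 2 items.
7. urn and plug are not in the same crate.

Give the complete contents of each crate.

From (3): plug ∈ crate-Green.
(4): bolt ∉ crate-Green.
(7): urn ∉ crate-Green.
(2): knob matches bolt: knob ∉ crate-Green.
(6): only 2 candidates remain for crate-Green, so all are in.
(5) (exactly one): bolt ∈ crate-X.
(2): knob matches bolt: knob ∈ crate-X.
(1): urn ∉ crate-X.

crate-Green = {disc, plug}; crate-X = {bolt, knob}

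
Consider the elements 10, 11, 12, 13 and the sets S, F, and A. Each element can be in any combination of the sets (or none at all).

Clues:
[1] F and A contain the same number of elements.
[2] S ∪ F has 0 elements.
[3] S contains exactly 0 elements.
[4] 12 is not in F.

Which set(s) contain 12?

From (4): 12 ∉ F.
(3): S already has 0, so the rest are out.
Suppose 12 ∈ A: no assignment then satisfies all the clues, so 12 ∉ A.

12: none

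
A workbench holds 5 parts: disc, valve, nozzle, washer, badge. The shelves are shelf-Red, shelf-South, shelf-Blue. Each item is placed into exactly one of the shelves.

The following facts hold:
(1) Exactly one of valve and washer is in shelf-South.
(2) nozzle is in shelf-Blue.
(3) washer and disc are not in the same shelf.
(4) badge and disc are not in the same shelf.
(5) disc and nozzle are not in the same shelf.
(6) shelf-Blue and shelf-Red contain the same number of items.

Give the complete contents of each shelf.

shelf-Red = {disc, valve}; shelf-South = {washer}; shelf-Blue = {badge, nozzle}

From (2): nozzle ∈ shelf-Blue.
(5): disc ∉ shelf-Blue.
Suppose disc ∉ shelf-Red: no assignment then satisfies all the clues, so disc ∈ shelf-Red.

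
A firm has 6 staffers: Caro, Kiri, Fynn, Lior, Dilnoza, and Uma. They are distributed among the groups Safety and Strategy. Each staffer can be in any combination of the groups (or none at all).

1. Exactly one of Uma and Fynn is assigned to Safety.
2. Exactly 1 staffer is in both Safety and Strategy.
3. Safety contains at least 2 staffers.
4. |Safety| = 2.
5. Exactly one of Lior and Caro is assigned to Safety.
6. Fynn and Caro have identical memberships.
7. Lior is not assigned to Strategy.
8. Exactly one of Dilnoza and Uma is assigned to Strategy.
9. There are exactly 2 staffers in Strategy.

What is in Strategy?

Strategy = {Kiri, Uma}

From (7): Lior ∉ Strategy.
Suppose Caro ∈ Strategy: no assignment then satisfies all the clues, so Caro ∉ Strategy.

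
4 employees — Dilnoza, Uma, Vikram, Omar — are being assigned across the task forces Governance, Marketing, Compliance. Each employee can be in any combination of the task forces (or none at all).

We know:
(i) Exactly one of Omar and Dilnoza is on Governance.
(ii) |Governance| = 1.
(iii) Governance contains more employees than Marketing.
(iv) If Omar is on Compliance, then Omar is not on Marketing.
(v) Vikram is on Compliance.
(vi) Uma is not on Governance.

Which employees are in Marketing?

Marketing = {}

From (v): Vikram ∈ Compliance.
From (vi): Uma ∉ Governance.
Suppose Dilnoza ∈ Marketing: no assignment then satisfies all the clues, so Dilnoza ∉ Marketing.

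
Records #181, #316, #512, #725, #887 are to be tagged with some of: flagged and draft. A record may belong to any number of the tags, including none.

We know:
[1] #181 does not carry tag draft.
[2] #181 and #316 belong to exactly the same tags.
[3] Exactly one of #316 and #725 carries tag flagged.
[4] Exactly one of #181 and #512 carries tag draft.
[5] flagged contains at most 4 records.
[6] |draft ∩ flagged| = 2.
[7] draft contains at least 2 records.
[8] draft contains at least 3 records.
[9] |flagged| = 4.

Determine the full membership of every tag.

flagged = {#181, #316, #512, #887}; draft = {#512, #725, #887}

From (1): #181 ∉ draft.
(2): #316 matches #181: #316 ∉ draft.
(4) (exactly one): #512 ∈ draft.
(8): only 3 candidates remain for draft, so all are in.
Suppose #181 ∉ flagged: no assignment then satisfies all the clues, so #181 ∈ flagged.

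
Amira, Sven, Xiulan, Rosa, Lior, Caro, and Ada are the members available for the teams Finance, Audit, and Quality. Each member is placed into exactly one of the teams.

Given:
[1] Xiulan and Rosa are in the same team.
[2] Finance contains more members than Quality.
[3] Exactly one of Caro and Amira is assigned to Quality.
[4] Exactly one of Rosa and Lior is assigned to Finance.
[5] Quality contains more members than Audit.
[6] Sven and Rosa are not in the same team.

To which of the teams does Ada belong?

Ada: Finance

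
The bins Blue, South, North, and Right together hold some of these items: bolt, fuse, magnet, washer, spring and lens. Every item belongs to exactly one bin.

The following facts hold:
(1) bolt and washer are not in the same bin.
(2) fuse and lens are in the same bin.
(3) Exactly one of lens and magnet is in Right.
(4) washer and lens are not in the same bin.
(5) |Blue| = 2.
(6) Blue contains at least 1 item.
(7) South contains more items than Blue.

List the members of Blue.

Blue = {spring, washer}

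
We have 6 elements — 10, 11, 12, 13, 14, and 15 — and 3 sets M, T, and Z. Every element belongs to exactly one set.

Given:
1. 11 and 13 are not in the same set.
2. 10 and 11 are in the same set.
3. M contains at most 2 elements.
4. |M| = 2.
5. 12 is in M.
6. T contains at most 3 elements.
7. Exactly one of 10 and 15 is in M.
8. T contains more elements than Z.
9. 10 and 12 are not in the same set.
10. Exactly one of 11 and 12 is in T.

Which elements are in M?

From (5): 12 ∈ M.
(9): 10 ∉ M.
(10) (exactly one): 11 ∈ T.
(1): 13 ∉ T.
(2): 10 matches 11: 10 ∈ T.
(7) (exactly one): 15 ∈ M.
(3): M already has 2, so the rest are out.
Only one set left: 13 ∈ Z.

M = {12, 15}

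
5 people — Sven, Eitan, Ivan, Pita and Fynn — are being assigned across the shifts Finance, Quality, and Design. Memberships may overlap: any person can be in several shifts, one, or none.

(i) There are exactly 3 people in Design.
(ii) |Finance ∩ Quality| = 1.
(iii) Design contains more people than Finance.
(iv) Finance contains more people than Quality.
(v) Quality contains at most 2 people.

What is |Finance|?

2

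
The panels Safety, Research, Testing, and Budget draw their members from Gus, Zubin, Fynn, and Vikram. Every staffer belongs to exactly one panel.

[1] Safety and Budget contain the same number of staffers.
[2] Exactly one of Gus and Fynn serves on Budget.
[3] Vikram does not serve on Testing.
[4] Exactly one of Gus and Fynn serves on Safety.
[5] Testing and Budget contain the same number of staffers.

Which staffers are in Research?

Research = {Vikram}

From (3): Vikram ∉ Testing.
Suppose Gus ∈ Research: no assignment then satisfies all the clues, so Gus ∉ Research.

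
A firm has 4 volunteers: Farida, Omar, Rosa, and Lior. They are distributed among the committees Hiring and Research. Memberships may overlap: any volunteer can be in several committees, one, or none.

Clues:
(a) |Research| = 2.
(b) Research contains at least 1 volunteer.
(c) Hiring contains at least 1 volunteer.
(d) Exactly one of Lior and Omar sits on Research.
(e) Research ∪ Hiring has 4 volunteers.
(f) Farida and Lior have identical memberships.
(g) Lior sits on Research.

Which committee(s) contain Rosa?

Rosa: Hiring

From (g): Lior ∈ Research.
(d) (exactly one): Omar ∉ Research.
(f): Farida matches Lior: Farida ∈ Research.
(a): Research already has 2, so the rest are out.
Suppose Rosa ∉ Hiring: no assignment then satisfies all the clues, so Rosa ∈ Hiring.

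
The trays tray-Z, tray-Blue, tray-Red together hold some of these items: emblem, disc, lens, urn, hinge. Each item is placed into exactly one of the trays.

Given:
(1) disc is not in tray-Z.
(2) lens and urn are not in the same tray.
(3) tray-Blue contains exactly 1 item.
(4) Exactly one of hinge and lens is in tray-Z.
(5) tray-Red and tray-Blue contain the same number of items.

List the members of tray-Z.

tray-Z = {emblem, hinge, urn}

From (1): disc ∉ tray-Z.
Suppose emblem ∉ tray-Z: no assignment then satisfies all the clues, so emblem ∈ tray-Z.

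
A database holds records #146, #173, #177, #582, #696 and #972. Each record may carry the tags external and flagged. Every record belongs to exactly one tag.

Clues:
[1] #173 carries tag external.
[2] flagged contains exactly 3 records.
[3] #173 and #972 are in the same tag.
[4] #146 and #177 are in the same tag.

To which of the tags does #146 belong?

#146: flagged

From (1): #173 ∈ external.
(3): #972 matches #173: #972 ∈ external.
Suppose #146 ∈ external: no assignment then satisfies all the clues, so #146 ∉ external.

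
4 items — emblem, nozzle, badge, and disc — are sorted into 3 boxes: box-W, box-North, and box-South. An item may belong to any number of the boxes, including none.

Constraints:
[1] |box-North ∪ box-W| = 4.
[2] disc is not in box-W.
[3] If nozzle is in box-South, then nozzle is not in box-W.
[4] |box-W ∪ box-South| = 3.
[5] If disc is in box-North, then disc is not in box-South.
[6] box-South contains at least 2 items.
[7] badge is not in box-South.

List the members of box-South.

box-South = {emblem, nozzle}

From (2): disc ∉ box-W.
From (7): badge ∉ box-South.
Suppose emblem ∉ box-South: no assignment then satisfies all the clues, so emblem ∈ box-South.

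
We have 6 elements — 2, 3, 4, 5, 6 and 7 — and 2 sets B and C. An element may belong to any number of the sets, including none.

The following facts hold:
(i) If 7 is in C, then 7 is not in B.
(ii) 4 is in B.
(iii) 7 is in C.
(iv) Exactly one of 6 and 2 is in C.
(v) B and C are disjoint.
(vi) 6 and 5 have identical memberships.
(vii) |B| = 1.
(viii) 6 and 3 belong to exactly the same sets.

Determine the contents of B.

From (ii): 4 ∈ B.
From (iii): 7 ∈ C.
(i): 7 ∉ B.
(v) (disjoint): 4 ∉ C.
(vii): B already has 1, so the rest are out.

B = {4}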